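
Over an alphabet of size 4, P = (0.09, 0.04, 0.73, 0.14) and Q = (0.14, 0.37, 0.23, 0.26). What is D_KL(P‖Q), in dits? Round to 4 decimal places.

D(P‖Q) = Σ p·log₁₀(p/q).
  0.09·log₁₀(0.09/0.14) = -0.01727
  0.04·log₁₀(0.04/0.37) = -0.03865
  0.73·log₁₀(0.73/0.23) = 0.36616
  0.14·log₁₀(0.14/0.26) = -0.03764
D(P‖Q) = 0.2726 dits.

0.2726 dits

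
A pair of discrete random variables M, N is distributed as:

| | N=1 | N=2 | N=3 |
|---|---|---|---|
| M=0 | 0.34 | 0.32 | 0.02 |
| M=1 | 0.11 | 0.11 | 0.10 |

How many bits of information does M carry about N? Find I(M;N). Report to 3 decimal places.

0.113 bits

Marginals: p(M) = (0.6800, 0.3200), p(N) = (0.4500, 0.4300, 0.1200).
I(M;N) = H(M) + H(N) − H(M,N).
H(M) = 0.9044, H(N) = 1.4090, H(M,N) = 2.2009.
I(M;N) = 0.9044 + 1.4090 − 2.2009 = 0.113 bits.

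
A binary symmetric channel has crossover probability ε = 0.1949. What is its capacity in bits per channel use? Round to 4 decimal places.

0.2884 bits

Binary symmetric channel: C = 1 − h₂(ε) where h₂ is the binary entropy function.
h₂(0.1949) = −0.1949·log₂0.1949 − 0.8051·log₂0.8051 = 0.7116.
C = 1 − 0.7116 = 0.2884 bits per channel use.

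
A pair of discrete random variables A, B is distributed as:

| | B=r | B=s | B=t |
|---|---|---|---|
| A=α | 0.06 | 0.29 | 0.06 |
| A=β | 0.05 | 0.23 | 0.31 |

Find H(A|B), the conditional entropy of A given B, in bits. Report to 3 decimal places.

Chain rule: H(A|B) = H(A,B) − H(B).
Marginals: p(A) = (0.4100, 0.5900), p(B) = (0.1100, 0.5200, 0.3700).
H(A,B) = 2.2325 bits; H(B) = 1.3716 bits.
H(A|B) = 2.2325 − 1.3716 = 0.861 bits.

0.861 bits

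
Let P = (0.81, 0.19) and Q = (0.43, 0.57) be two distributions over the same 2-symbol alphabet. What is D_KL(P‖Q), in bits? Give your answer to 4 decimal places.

D(P‖Q) = Σ p·log₂(p/q).
  0.81·log₂(0.81/0.43) = 0.74000
  0.19·log₂(0.19/0.57) = -0.30114
D(P‖Q) = 0.4389 bits.

0.4389 bits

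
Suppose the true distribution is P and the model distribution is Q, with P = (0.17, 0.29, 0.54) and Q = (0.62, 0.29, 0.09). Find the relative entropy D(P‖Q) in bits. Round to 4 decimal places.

1.0785 bits

D(P‖Q) = Σ p·log₂(p/q).
  0.17·log₂(0.17/0.62) = -0.31734
  0.29·log₂(0.29/0.29) = 0.00000
  0.54·log₂(0.54/0.09) = 1.39588
D(P‖Q) = 1.0785 bits.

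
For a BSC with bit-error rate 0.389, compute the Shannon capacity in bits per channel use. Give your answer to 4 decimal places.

Binary symmetric channel: C = 1 − h₂(ε) where h₂ is the binary entropy function.
h₂(0.389) = −0.389·log₂0.389 − 0.611·log₂0.611 = 0.9642.
C = 1 − 0.9642 = 0.0358 bits per channel use.

0.0358 bits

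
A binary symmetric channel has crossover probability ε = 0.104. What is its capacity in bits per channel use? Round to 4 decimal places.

Binary symmetric channel: C = 1 − h₂(ε) where h₂ is the binary entropy function.
h₂(0.104) = −0.104·log₂0.104 − 0.896·log₂0.896 = 0.4815.
C = 1 − 0.4815 = 0.5185 bits per channel use.

0.5185 bits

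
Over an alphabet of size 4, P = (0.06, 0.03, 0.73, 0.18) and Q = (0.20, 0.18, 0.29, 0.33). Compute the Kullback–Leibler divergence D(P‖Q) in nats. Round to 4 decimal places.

D(P‖Q) = Σ p·ln(p/q).
  0.06·ln(0.06/0.20) = -0.07224
  0.03·ln(0.03/0.18) = -0.05375
  0.73·ln(0.73/0.29) = 0.67391
  0.18·ln(0.18/0.33) = -0.10910
D(P‖Q) = 0.4388 nats.

0.4388 nats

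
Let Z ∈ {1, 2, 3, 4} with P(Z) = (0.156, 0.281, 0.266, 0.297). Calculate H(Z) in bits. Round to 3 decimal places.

H(Z) = −Σ p·log₂ p.
  −(0.156)·log₂(0.156) = 0.4181
  −(0.281)·log₂(0.281) = 0.5146
  −(0.266)·log₂(0.266) = 0.5082
  −(0.297)·log₂(0.297) = 0.5202
Sum: 0.4181 + 0.5146 + 0.5082 + 0.5202 = 1.961 bits.

1.961 bits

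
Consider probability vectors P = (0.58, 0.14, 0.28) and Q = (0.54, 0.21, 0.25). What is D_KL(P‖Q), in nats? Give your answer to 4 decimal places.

D(P‖Q) = Σ p·ln(p/q).
  0.58·ln(0.58/0.54) = 0.04145
  0.14·ln(0.14/0.21) = -0.05677
  0.28·ln(0.28/0.25) = 0.03173
D(P‖Q) = 0.0164 nats.

0.0164 nats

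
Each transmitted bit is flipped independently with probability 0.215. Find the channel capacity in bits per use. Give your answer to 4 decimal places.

0.2491 bits

Binary symmetric channel: C = 1 − h₂(ε) where h₂ is the binary entropy function.
h₂(0.215) = −0.215·log₂0.215 − 0.785·log₂0.785 = 0.7509.
C = 1 − 0.7509 = 0.2491 bits per channel use.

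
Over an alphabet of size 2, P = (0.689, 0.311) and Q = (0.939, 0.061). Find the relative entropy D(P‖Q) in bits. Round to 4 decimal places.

0.4231 bits

D(P‖Q) = Σ p·log₂(p/q).
  0.689·log₂(0.689/0.939) = -0.30772
  0.311·log₂(0.311/0.061) = 0.73086
D(P‖Q) = 0.4231 bits.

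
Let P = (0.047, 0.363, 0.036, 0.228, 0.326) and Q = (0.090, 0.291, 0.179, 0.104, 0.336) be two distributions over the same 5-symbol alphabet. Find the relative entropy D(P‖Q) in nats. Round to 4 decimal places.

0.1611 nats

D(P‖Q) = Σ p·ln(p/q).
  0.047·ln(0.047/0.090) = -0.03053
  0.363·ln(0.363/0.291) = 0.08025
  0.036·ln(0.036/0.179) = -0.05774
  0.228·ln(0.228/0.104) = 0.17897
  0.326·ln(0.326/0.336) = -0.00985
D(P‖Q) = 0.1611 nats.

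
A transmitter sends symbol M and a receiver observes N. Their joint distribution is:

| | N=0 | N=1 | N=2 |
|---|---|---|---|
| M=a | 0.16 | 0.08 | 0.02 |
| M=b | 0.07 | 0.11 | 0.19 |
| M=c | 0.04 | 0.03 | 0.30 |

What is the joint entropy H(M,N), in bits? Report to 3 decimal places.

H(M,N) = −Σ p(x,y)·log₂ p(x,y) over all 9 cells.
  cell (a,0): −0.16·log₂0.16 = 0.4230
  cell (a,1): −0.08·log₂0.08 = 0.2915
  cell (a,2): −0.02·log₂0.02 = 0.1129
  cell (b,0): −0.07·log₂0.07 = 0.2686
  cell (b,1): −0.11·log₂0.11 = 0.3503
  cell (b,2): −0.19·log₂0.19 = 0.4552
  cell (c,0): −0.04·log₂0.04 = 0.1858
  cell (c,1): −0.03·log₂0.03 = 0.1518
  cell (c,2): −0.30·log₂0.30 = 0.5211
Sum = 2.760 bits.

2.760 bits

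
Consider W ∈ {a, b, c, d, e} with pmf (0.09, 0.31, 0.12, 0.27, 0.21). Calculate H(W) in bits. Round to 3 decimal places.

H(W) = −Σ p·log₂ p.
  −(0.09)·log₂(0.09) = 0.3127
  −(0.31)·log₂(0.31) = 0.5238
  −(0.12)·log₂(0.12) = 0.3671
  −(0.27)·log₂(0.27) = 0.5100
  −(0.21)·log₂(0.21) = 0.4728
Sum: 0.3127 + 0.5238 + 0.3671 + 0.5100 + 0.4728 = 2.186 bits.

2.186 bits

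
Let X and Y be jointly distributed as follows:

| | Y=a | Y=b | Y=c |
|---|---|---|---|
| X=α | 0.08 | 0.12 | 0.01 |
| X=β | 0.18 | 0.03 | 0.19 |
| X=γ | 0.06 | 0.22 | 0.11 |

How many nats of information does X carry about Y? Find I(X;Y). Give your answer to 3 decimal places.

Marginals: p(X) = (0.2100, 0.4000, 0.3900), p(Y) = (0.3200, 0.3700, 0.3100).
I(X;Y) = Σ p(x,y)·ln[p(x,y)/(p(x)p(y))].
  (α,a): 0.08·ln(1.1905) = 0.0139
  (α,b): 0.12·ln(1.5444) = 0.0522
  (α,c): 0.01·ln(0.1536) = -0.0187
  (β,a): 0.18·ln(1.4062) = 0.0614
  (β,b): 0.03·ln(0.2027) = -0.0479
  (β,c): 0.19·ln(1.5323) = 0.0811
  (γ,a): 0.06·ln(0.4808) = -0.0439
  (γ,b): 0.22·ln(1.5246) = 0.0928
  (γ,c): 0.11·ln(0.9098) = -0.0104
Sum = 0.180 nats.

0.180 nats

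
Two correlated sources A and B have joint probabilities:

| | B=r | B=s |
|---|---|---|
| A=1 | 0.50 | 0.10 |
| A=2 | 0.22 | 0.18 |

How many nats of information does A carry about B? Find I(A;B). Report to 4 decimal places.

0.0474 nats

Marginals: p(A) = (0.6000, 0.4000), p(B) = (0.7200, 0.2800).
I(A;B) = Σ p(x,y)·ln[p(x,y)/(p(x)p(y))].
  (1,r): 0.50·ln(1.1574) = 0.07309
  (1,s): 0.10·ln(0.5952) = -0.05188
  (2,r): 0.22·ln(0.7639) = -0.05925
  (2,s): 0.18·ln(1.6071) = 0.08540
Sum = 0.0474 nats.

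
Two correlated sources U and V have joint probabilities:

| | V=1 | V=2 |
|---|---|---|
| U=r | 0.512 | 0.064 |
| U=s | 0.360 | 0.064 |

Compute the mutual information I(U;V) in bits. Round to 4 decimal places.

Marginals: p(U) = (0.5760, 0.4240), p(V) = (0.8720, 0.1280).
I(U;V) = H(U) + H(V) − H(U,V).
H(U) = 0.9833, H(V) = 0.5519, H(U,V) = 1.5327.
I(U;V) = 0.9833 + 0.5519 − 1.5327 = 0.0025 bits.

0.0025 bits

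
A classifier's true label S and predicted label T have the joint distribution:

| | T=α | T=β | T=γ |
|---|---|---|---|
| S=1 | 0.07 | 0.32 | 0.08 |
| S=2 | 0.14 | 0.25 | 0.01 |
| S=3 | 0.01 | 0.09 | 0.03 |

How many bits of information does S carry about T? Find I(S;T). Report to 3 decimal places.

0.086 bits

Marginals: p(S) = (0.4700, 0.4000, 0.1300), p(T) = (0.2200, 0.6600, 0.1200).
I(S;T) = Σ p(x,y)·log₂[p(x,y)/(p(x)p(y))].
  (1,α): 0.07·log₂(0.6770) = -0.0394
  (1,β): 0.32·log₂(1.0316) = 0.0144
  (1,γ): 0.08·log₂(1.4184) = 0.0403
  (2,α): 0.14·log₂(1.5909) = 0.0938
  (2,β): 0.25·log₂(0.9470) = -0.0197
  (2,γ): 0.01·log₂(0.2083) = -0.0226
  (3,α): 0.01·log₂(0.3497) = -0.0152
  (3,β): 0.09·log₂(1.0490) = 0.0062
  (3,γ): 0.03·log₂(1.9231) = 0.0283
Sum = 0.086 bits.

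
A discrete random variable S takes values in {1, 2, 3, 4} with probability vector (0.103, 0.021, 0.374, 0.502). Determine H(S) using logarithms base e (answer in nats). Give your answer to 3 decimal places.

1.029 nats

H(S) = −Σ p·ln p.
  −(0.103)·ln(0.103) = 0.2341
  −(0.021)·ln(0.021) = 0.0811
  −(0.374)·ln(0.374) = 0.3678
  −(0.502)·ln(0.502) = 0.3460
Sum: 0.2341 + 0.0811 + 0.3678 + 0.3460 = 1.029 nats.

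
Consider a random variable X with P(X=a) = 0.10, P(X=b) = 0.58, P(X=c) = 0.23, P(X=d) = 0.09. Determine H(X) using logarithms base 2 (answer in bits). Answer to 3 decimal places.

H(X) = −Σ p·log₂ p.
  −(0.10)·log₂(0.10) = 0.3322
  −(0.58)·log₂(0.58) = 0.4558
  −(0.23)·log₂(0.23) = 0.4877
  −(0.09)·log₂(0.09) = 0.3127
Sum: 0.3322 + 0.4558 + 0.4877 + 0.3127 = 1.588 bits.

1.588 bits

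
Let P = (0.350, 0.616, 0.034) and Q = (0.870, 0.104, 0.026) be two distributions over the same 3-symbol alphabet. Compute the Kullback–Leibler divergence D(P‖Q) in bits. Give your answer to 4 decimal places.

D(P‖Q) = Σ p·log₂(p/q).
  0.350·log₂(0.350/0.870) = -0.45978
  0.616·log₂(0.616/0.104) = 1.58087
  0.034·log₂(0.034/0.026) = 0.01316
D(P‖Q) = 1.1342 bits.

1.1342 bits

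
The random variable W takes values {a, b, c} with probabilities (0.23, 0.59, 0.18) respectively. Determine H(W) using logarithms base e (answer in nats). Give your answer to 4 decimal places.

0.9580 nats

H(W) = −Σ p·ln p.
  −(0.23)·ln(0.23) = 0.33803
  −(0.59)·ln(0.59) = 0.31130
  −(0.18)·ln(0.18) = 0.30866
Sum: 0.33803 + 0.31130 + 0.30866 = 0.9580 nats.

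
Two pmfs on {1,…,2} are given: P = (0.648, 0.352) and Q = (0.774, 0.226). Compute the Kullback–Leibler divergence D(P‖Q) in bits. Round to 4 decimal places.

D(P‖Q) = Σ p·log₂(p/q).
  0.648·log₂(0.648/0.774) = -0.16611
  0.352·log₂(0.352/0.226) = 0.22502
D(P‖Q) = 0.0589 bits.

0.0589 bits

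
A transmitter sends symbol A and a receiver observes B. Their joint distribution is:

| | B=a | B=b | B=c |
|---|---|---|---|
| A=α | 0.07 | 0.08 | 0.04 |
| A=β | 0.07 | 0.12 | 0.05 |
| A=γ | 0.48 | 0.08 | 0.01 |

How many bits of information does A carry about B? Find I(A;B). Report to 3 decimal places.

Marginals: p(A) = (0.1900, 0.2400, 0.5700), p(B) = (0.6200, 0.2800, 0.1000).
I(A;B) = Σ p(x,y)·log₂[p(x,y)/(p(x)p(y))].
  (α,a): 0.07·log₂(0.5942) = -0.0526
  (α,b): 0.08·log₂(1.5038) = 0.0471
  (α,c): 0.04·log₂(2.1053) = 0.0430
  (β,a): 0.07·log₂(0.4704) = -0.0762
  (β,b): 0.12·log₂(1.7857) = 0.1004
  (β,c): 0.05·log₂(2.0833) = 0.0529
  (γ,a): 0.48·log₂(1.3582) = 0.2120
  (γ,b): 0.08·log₂(0.5013) = -0.0797
  (γ,c): 0.01·log₂(0.1754) = -0.0251
Sum = 0.222 bits.

0.222 bits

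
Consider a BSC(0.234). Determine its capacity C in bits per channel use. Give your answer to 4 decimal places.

Binary symmetric channel: C = 1 − h₂(ε) where h₂ is the binary entropy function.
h₂(0.234) = −0.234·log₂0.234 − 0.766·log₂0.766 = 0.7849.
C = 1 − 0.7849 = 0.2151 bits per channel use.

0.2151 bits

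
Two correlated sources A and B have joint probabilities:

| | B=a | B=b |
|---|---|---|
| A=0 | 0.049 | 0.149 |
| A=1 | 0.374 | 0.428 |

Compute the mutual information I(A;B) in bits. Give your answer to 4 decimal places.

0.0236 bits

Marginals: p(A) = (0.1980, 0.8020), p(B) = (0.4230, 0.5770).
I(A;B) = H(A) + H(B) − H(A,B).
H(A) = 0.7179, H(B) = 0.9828, H(A,B) = 1.6771.
I(A;B) = 0.7179 + 0.9828 − 1.6771 = 0.0236 bits.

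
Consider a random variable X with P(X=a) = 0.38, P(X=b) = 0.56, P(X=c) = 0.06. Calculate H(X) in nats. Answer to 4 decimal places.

H(X) = −Σ p·ln p.
  −(0.38)·ln(0.38) = 0.36768
  −(0.56)·ln(0.56) = 0.32470
  −(0.06)·ln(0.06) = 0.16880
Sum: 0.36768 + 0.32470 + 0.16880 = 0.8612 nats.

0.8612 nats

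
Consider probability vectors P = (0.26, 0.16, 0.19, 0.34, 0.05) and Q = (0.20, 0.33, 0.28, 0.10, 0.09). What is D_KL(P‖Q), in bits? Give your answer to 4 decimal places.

D(P‖Q) = Σ p·log₂(p/q).
  0.26·log₂(0.26/0.20) = 0.09841
  0.16·log₂(0.16/0.33) = -0.16710
  0.19·log₂(0.19/0.28) = -0.10629
  0.34·log₂(0.34/0.10) = 0.60028
  0.05·log₂(0.05/0.09) = -0.04240
D(P‖Q) = 0.3829 bits.

0.3829 bits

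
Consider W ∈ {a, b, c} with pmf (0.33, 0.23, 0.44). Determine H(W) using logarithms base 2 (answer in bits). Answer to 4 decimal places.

H(W) = −Σ p·log₂ p.
  −(0.33)·log₂(0.33) = 0.52782
  −(0.23)·log₂(0.23) = 0.48767
  −(0.44)·log₂(0.44) = 0.52115
Sum: 0.52782 + 0.48767 + 0.52115 = 1.5366 bits.

1.5366 bits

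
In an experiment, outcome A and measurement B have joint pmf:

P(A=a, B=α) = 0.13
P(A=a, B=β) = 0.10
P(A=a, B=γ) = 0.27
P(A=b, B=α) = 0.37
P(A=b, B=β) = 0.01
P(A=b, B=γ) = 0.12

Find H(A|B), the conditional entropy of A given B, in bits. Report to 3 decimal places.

0.809 bits

Chain rule: H(A|B) = H(A,B) − H(B).
Marginals: p(A) = (0.5000, 0.5000), p(B) = (0.5000, 0.1100, 0.3900).
H(A,B) = 2.1891 bits; H(B) = 1.3801 bits.
H(A|B) = 2.1891 − 1.3801 = 0.809 bits.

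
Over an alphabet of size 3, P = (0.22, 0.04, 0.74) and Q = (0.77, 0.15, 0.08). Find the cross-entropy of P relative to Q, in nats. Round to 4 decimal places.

2.0024 nats

H(P,Q) = −Σ p·ln q.
  −0.22·ln(0.77) = 0.05750
  −0.04·ln(0.15) = 0.07588
  −0.74·ln(0.08) = 1.86904
H(P,Q) = 2.0024 nats.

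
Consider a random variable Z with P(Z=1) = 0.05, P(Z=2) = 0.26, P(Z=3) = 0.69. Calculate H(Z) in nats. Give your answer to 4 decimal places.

0.7561 nats

H(Z) = −Σ p·ln p.
  −(0.05)·ln(0.05) = 0.14979
  −(0.26)·ln(0.26) = 0.35024
  −(0.69)·ln(0.69) = 0.25603
Sum: 0.14979 + 0.35024 + 0.25603 = 0.7561 nats.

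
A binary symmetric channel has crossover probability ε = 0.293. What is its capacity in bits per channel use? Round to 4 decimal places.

Binary symmetric channel: C = 1 − h₂(ε) where h₂ is the binary entropy function.
h₂(0.293) = −0.293·log₂0.293 − 0.707·log₂0.707 = 0.8726.
C = 1 − 0.8726 = 0.1274 bits per channel use.

0.1274 bits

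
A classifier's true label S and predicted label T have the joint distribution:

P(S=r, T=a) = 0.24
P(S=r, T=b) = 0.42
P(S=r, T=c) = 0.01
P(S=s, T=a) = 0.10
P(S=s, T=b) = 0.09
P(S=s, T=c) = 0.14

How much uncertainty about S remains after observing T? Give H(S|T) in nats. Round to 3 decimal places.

0.480 nats

Marginals: p(S) = (0.6700, 0.3300), p(T) = (0.3400, 0.5100, 0.1500).
H(S|T) = Σ p(T) · H(S|T=·).
  T=a: p=0.3400, H(S|T=a) = 0.6058
  T=b: p=0.5100, H(S|T=b) = 0.4660
  T=c: p=0.1500, H(S|T=c) = 0.2449
Weighted sum = 0.480 nats.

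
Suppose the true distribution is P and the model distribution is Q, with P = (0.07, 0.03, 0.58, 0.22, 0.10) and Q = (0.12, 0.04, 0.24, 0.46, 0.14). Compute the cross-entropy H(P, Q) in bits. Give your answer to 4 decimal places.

2.0777 bits

H(P,Q) = −Σ p·log₂ q.
  −0.07·log₂(0.12) = 0.21412
  −0.03·log₂(0.04) = 0.13932
  −0.58·log₂(0.24) = 1.19416
  −0.22·log₂(0.46) = 0.24646
  −0.10·log₂(0.14) = 0.28365
H(P,Q) = 2.0777 bits.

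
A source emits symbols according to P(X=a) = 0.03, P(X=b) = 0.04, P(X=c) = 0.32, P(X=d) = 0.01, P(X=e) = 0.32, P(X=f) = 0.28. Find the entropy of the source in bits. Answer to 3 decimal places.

H(X) = −Σ p·log₂ p.
  −(0.03)·log₂(0.03) = 0.1518
  −(0.04)·log₂(0.04) = 0.1858
  −(0.32)·log₂(0.32) = 0.5260
  −(0.01)·log₂(0.01) = 0.0664
  −(0.32)·log₂(0.32) = 0.5260
  −(0.28)·log₂(0.28) = 0.5142
Sum: 0.1518 + 0.1858 + 0.5260 + 0.0664 + 0.5260 + 0.5142 = 1.970 bits.

1.970 bits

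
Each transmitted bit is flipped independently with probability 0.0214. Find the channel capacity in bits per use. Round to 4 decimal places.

Binary symmetric channel: C = 1 − h₂(ε) where h₂ is the binary entropy function.
h₂(0.0214) = −0.0214·log₂0.0214 − 0.9786·log₂0.9786 = 0.1492.
C = 1 − 0.1492 = 0.8508 bits per channel use.

0.8508 bits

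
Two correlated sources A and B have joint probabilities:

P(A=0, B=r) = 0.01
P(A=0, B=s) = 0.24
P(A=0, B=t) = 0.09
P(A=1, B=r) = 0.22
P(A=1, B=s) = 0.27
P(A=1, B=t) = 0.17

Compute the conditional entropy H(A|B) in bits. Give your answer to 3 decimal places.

Marginals: p(A) = (0.3400, 0.6600), p(B) = (0.2300, 0.5100, 0.2600).
H(A|B) = Σ p(B) · H(A|B=·).
  B=r: p=0.2300, H(A|B=r) = 0.2580
  B=s: p=0.5100, H(A|B=s) = 0.9975
  B=t: p=0.2600, H(A|B=t) = 0.9306
Weighted sum = 0.810 bits.

0.810 bits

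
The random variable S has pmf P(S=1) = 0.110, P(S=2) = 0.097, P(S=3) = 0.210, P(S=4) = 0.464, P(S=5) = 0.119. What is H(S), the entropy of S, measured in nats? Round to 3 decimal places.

H(S) = −Σ p·ln p.
  −(0.110)·ln(0.110) = 0.2428
  −(0.097)·ln(0.097) = 0.2263
  −(0.210)·ln(0.210) = 0.3277
  −(0.464)·ln(0.464) = 0.3563
  −(0.119)·ln(0.119) = 0.2533
Sum: 0.2428 + 0.2263 + 0.3277 + 0.3563 + 0.2533 = 1.406 nats.

1.406 nats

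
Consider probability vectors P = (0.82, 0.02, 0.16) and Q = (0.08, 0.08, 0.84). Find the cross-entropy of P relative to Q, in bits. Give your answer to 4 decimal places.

3.1011 bits

H(P,Q) = −Σ p·log₂ q.
  −0.82·log₂(0.08) = 2.98796
  −0.02·log₂(0.08) = 0.07288
  −0.16·log₂(0.84) = 0.04025
H(P,Q) = 3.1011 bits.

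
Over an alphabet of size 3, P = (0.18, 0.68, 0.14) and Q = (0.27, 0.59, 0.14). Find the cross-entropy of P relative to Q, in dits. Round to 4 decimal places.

0.3777 dits

H(P,Q) = −Σ p·log₁₀ q.
  −0.18·log₁₀(0.27) = 0.10235
  −0.68·log₁₀(0.59) = 0.15582
  −0.14·log₁₀(0.14) = 0.11954
H(P,Q) = 0.3777 dits.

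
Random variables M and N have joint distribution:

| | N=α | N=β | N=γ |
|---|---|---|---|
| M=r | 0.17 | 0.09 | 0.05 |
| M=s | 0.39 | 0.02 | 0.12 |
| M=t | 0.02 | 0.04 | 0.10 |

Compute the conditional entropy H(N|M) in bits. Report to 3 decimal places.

Marginals: p(M) = (0.3100, 0.5300, 0.1600), p(N) = (0.5800, 0.1500, 0.2700).
H(N|M) = Σ p(M) · H(N|M=·).
  M=r: p=0.3100, H(N|M=r) = 1.4179
  M=s: p=0.5300, H(N|M=s) = 0.9892
  M=t: p=0.1600, H(N|M=t) = 1.2988
Weighted sum = 1.172 bits.

1.172 bits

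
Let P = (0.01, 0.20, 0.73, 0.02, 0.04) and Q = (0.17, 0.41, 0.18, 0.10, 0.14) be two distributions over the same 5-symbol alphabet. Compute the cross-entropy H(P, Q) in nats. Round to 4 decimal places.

H(P,Q) = −Σ p·ln q.
  −0.01·ln(0.17) = 0.01772
  −0.20·ln(0.41) = 0.17832
  −0.73·ln(0.18) = 1.25180
  −0.02·ln(0.10) = 0.04605
  −0.04·ln(0.14) = 0.07864
H(P,Q) = 1.5725 nats.

1.5725 nats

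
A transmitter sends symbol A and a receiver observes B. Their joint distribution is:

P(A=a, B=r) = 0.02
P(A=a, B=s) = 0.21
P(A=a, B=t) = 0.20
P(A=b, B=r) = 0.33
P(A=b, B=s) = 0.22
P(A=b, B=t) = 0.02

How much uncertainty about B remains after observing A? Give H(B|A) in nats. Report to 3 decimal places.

0.822 nats

Chain rule: H(B|A) = H(A,B) − H(A).
Marginals: p(A) = (0.4300, 0.5700), p(B) = (0.3500, 0.4300, 0.2200).
H(A,B) = 1.5051 nats; H(A) = 0.6833 nats.
H(B|A) = 1.5051 − 0.6833 = 0.822 nats.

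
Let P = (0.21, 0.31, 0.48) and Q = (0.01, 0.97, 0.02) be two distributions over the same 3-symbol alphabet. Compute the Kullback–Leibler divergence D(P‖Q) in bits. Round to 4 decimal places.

D(P‖Q) = Σ p·log₂(p/q).
  0.21·log₂(0.21/0.01) = 0.92239
  0.31·log₂(0.31/0.97) = -0.51017
  0.48·log₂(0.48/0.02) = 2.20078
D(P‖Q) = 2.6130 bits.

2.6130 bits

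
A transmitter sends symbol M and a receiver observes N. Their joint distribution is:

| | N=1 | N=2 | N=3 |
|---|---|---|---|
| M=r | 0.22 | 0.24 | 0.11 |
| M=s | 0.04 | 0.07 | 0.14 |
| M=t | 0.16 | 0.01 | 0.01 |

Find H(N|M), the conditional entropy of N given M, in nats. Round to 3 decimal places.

0.918 nats

Chain rule: H(N|M) = H(M,N) − H(M).
Marginals: p(M) = (0.5700, 0.2500, 0.1800), p(N) = (0.4200, 0.3200, 0.2600).
H(M,N) = 1.8939 nats; H(M) = 0.9756 nats.
H(N|M) = 1.8939 − 0.9756 = 0.918 nats.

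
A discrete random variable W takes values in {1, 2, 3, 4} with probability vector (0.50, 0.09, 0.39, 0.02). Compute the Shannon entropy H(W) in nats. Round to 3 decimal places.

H(W) = −Σ p·ln p.
  −(0.50)·ln(0.50) = 0.3466
  −(0.09)·ln(0.09) = 0.2167
  −(0.39)·ln(0.39) = 0.3672
  −(0.02)·ln(0.02) = 0.0782
Sum: 0.3466 + 0.2167 + 0.3672 + 0.0782 = 1.009 nats.

1.009 nats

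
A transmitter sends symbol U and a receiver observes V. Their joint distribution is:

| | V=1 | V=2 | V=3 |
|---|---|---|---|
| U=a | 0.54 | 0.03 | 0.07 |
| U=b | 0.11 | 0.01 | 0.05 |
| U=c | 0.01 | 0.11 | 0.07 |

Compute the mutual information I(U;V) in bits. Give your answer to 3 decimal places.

0.345 bits

Marginals: p(U) = (0.6400, 0.1700, 0.1900), p(V) = (0.6600, 0.1500, 0.1900).
I(U;V) = Σ p(x,y)·log₂[p(x,y)/(p(x)p(y))].
  (a,1): 0.54·log₂(1.2784) = 0.1913
  (a,2): 0.03·log₂(0.3125) = -0.0503
  (a,3): 0.07·log₂(0.5757) = -0.0558
  (b,1): 0.11·log₂(0.9804) = -0.0031
  (b,2): 0.01·log₂(0.3922) = -0.0135
  (b,3): 0.05·log₂(1.5480) = 0.0315
  (c,1): 0.01·log₂(0.0797) = -0.0365
  (c,2): 0.11·log₂(3.8596) = 0.2143
  (c,3): 0.07·log₂(1.9391) = 0.0669
Sum = 0.345 bits.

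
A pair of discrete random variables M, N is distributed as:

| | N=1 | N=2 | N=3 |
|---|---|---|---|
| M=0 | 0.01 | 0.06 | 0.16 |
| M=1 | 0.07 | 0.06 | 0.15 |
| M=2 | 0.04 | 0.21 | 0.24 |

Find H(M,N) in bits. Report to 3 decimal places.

2.808 bits

H(M,N) = −Σ p(x,y)·log₂ p(x,y) over all 9 cells.
  cell (0,1): −0.01·log₂0.01 = 0.0664
  cell (0,2): −0.06·log₂0.06 = 0.2435
  cell (0,3): −0.16·log₂0.16 = 0.4230
  cell (1,1): −0.07·log₂0.07 = 0.2686
  cell (1,2): −0.06·log₂0.06 = 0.2435
  cell (1,3): −0.15·log₂0.15 = 0.4105
  cell (2,1): −0.04·log₂0.04 = 0.1858
  cell (2,2): −0.21·log₂0.21 = 0.4728
  cell (2,3): −0.24·log₂0.24 = 0.4941
Sum = 2.808 bits.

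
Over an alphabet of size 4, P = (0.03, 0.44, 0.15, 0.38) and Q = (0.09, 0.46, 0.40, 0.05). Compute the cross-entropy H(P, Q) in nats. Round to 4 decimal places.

H(P,Q) = −Σ p·ln q.
  −0.03·ln(0.09) = 0.07224
  −0.44·ln(0.46) = 0.34167
  −0.15·ln(0.40) = 0.13744
  −0.38·ln(0.05) = 1.13838
H(P,Q) = 1.6897 nats.

1.6897 nats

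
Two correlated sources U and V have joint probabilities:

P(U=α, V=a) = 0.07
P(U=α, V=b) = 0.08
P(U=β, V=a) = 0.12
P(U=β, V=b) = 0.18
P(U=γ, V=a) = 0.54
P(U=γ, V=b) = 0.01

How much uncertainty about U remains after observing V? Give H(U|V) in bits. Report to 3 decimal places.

Marginals: p(U) = (0.1500, 0.3000, 0.5500), p(V) = (0.7300, 0.2700).
H(U|V) = Σ p(V) · H(U|V=·).
  V=a: p=0.7300, H(U|V=a) = 1.0743
  V=b: p=0.2700, H(U|V=b) = 1.0860
Weighted sum = 1.077 bits.

1.077 bits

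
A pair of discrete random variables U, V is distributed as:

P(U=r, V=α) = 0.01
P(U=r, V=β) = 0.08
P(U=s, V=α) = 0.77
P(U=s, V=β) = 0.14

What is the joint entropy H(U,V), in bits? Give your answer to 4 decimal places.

H(U,V) = −Σ p(x,y)·log₂ p(x,y) over all 4 cells.
  cell (r,α): −0.01·log₂0.01 = 0.06644
  cell (r,β): −0.08·log₂0.08 = 0.29151
  cell (s,α): −0.77·log₂0.77 = 0.29034
  cell (s,β): −0.14·log₂0.14 = 0.39711
Sum = 1.0454 bits.

1.0454 bits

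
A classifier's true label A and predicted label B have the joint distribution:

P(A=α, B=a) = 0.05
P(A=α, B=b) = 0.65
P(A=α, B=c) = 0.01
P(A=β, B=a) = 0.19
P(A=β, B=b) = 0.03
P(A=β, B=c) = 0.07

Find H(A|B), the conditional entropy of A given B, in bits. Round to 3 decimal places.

0.398 bits

Chain rule: H(A|B) = H(A,B) − H(B).
Marginals: p(A) = (0.7100, 0.2900), p(B) = (0.2400, 0.6800, 0.0800).
H(A,B) = 1.5621 bits; H(B) = 1.1640 bits.
H(A|B) = 1.5621 − 1.1640 = 0.398 bits.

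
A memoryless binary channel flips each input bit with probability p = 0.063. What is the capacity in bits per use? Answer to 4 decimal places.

Binary symmetric channel: C = 1 − h₂(ε) where h₂ is the binary entropy function.
h₂(0.063) = −0.063·log₂0.063 − 0.937·log₂0.937 = 0.3392.
C = 1 − 0.3392 = 0.6608 bits per channel use.

0.6608 bits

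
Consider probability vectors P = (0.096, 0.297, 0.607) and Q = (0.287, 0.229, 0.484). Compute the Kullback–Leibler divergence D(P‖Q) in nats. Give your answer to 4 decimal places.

D(P‖Q) = Σ p·ln(p/q).
  0.096·ln(0.096/0.287) = -0.10513
  0.297·ln(0.297/0.229) = 0.07722
  0.607·ln(0.607/0.484) = 0.13745
D(P‖Q) = 0.1095 nats.

0.1095 nats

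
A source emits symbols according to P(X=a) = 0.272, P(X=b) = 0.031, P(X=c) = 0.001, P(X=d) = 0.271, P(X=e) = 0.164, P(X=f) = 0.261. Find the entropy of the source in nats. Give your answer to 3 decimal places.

1.470 nats

H(X) = −Σ p·ln p.
  −(0.272)·ln(0.272) = 0.3541
  −(0.031)·ln(0.031) = 0.1077
  −(0.001)·ln(0.001) = 0.0069
  −(0.271)·ln(0.271) = 0.3538
  −(0.164)·ln(0.164) = 0.2965
  −(0.261)·ln(0.261) = 0.3506
Sum: 0.3541 + 0.1077 + 0.0069 + 0.3538 + 0.2965 + 0.3506 = 1.470 nats.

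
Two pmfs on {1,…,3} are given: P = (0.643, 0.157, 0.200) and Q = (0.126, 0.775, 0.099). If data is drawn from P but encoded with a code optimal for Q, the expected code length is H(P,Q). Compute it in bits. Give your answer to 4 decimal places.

2.6466 bits

H(P,Q) = −Σ p·log₂ q.
  −0.643·log₂(0.126) = 1.92161
  −0.157·log₂(0.775) = 0.05773
  −0.200·log₂(0.099) = 0.66729
H(P,Q) = 2.6466 bits.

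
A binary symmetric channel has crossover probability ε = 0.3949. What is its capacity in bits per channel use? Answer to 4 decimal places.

0.0321 bits

Binary symmetric channel: C = 1 − h₂(ε) where h₂ is the binary entropy function.
h₂(0.3949) = −0.3949·log₂0.3949 − 0.6051·log₂0.6051 = 0.9679.
C = 1 − 0.9679 = 0.0321 bits per channel use.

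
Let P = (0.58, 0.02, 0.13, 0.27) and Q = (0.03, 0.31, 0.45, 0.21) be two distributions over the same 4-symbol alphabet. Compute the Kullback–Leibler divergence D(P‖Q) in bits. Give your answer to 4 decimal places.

D(P‖Q) = Σ p·log₂(p/q).
  0.58·log₂(0.58/0.03) = 2.47835
  0.02·log₂(0.02/0.31) = -0.07908
  0.13·log₂(0.13/0.45) = -0.23288
  0.27·log₂(0.27/0.21) = 0.09789
D(P‖Q) = 2.2643 bits.

2.2643 bits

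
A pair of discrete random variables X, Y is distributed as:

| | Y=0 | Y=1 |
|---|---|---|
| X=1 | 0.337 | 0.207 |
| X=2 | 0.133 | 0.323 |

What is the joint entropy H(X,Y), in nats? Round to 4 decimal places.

H(X,Y) = −Σ p(x,y)·ln p(x,y) over all 4 cells.
  cell (1,0): −0.337·ln0.337 = 0.36655
  cell (1,1): −0.207·ln0.207 = 0.32603
  cell (2,0): −0.133·ln0.133 = 0.26832
  cell (2,1): −0.323·ln0.323 = 0.36502
Sum = 1.3259 nats.

1.3259 nats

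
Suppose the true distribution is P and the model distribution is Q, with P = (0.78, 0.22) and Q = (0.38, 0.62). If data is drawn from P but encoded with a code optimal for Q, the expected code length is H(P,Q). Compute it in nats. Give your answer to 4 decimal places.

0.8599 nats

H(P,Q) = −Σ p·ln q.
  −0.78·ln(0.38) = 0.75472
  −0.22·ln(0.62) = 0.10517
H(P,Q) = 0.8599 nats.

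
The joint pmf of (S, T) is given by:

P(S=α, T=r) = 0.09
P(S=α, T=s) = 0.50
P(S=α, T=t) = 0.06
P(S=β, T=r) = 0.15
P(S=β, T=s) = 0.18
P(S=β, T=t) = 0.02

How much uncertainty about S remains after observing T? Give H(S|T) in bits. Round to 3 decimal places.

0.861 bits

Chain rule: H(S|T) = H(S,T) − H(T).
Marginals: p(S) = (0.6500, 0.3500), p(T) = (0.2400, 0.6800, 0.0800).
H(S,T) = 2.0249 bits; H(T) = 1.1640 bits.
H(S|T) = 2.0249 − 1.1640 = 0.861 bits.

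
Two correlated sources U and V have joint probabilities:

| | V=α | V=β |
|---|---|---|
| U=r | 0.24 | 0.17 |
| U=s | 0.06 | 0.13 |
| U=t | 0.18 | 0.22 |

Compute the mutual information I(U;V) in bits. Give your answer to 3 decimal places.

Marginals: p(U) = (0.4100, 0.1900, 0.4000), p(V) = (0.4800, 0.5200).
I(U;V) = Σ p(x,y)·log₂[p(x,y)/(p(x)p(y))].
  (r,α): 0.24·log₂(1.2195) = 0.0687
  (r,β): 0.17·log₂(0.7974) = -0.0555
  (s,α): 0.06·log₂(0.6579) = -0.0362
  (s,β): 0.13·log₂(1.3158) = 0.0515
  (t,α): 0.18·log₂(0.9375) = -0.0168
  (t,β): 0.22·log₂(1.0577) = 0.0178
Sum = 0.029 bits.

0.029 bits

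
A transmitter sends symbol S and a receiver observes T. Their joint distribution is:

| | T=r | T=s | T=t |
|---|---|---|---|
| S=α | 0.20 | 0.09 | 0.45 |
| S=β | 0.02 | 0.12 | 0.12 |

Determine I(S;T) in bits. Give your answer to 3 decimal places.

0.100 bits

Marginals: p(S) = (0.7400, 0.2600), p(T) = (0.2200, 0.2100, 0.5700).
I(S;T) = H(S) + H(T) − H(S,T).
H(S) = 0.8267, H(T) = 1.4156, H(S,T) = 2.1425.
I(S;T) = 0.8267 + 1.4156 − 2.1425 = 0.100 bits.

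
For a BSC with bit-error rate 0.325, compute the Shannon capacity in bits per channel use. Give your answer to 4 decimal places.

0.0903 bits

Binary symmetric channel: C = 1 − h₂(ε) where h₂ is the binary entropy function.
h₂(0.325) = −0.325·log₂0.325 − 0.675·log₂0.675 = 0.9097.
C = 1 − 0.9097 = 0.0903 bits per channel use.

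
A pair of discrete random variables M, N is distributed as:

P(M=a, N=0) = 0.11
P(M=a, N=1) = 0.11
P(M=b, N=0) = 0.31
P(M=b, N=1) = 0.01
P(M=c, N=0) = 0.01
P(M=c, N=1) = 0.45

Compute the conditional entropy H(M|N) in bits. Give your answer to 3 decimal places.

Chain rule: H(M|N) = H(M,N) − H(N).
Marginals: p(M) = (0.2200, 0.3200, 0.4600), p(N) = (0.4300, 0.5700).
H(M,N) = 1.8756 bits; H(N) = 0.9858 bits.
H(M|N) = 1.8756 − 0.9858 = 0.890 bits.

0.890 bits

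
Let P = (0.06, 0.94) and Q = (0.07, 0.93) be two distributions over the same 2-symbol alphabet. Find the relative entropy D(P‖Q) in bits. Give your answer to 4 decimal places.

0.0012 bits

D(P‖Q) = Σ p·log₂(p/q).
  0.06·log₂(0.06/0.07) = -0.01334
  0.94·log₂(0.94/0.93) = 0.01450
D(P‖Q) = 0.0012 bits.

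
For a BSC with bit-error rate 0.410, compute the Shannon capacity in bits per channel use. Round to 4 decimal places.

0.0235 bits

Binary symmetric channel: C = 1 − h₂(ε) where h₂ is the binary entropy function.
h₂(0.410) = −0.410·log₂0.410 − 0.590·log₂0.590 = 0.9765.
C = 1 − 0.9765 = 0.0235 bits per channel use.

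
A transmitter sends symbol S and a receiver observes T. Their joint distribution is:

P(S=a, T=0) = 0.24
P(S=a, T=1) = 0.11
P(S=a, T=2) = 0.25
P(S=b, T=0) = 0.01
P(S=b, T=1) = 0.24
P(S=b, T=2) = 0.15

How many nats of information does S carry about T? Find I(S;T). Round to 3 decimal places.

0.149 nats

Marginals: p(S) = (0.6000, 0.4000), p(T) = (0.2500, 0.3500, 0.4000).
I(S;T) = H(S) + H(T) − H(S,T).
H(S) = 0.6730, H(T) = 1.0805, H(S,T) = 1.6050.
I(S;T) = 0.6730 + 1.0805 − 1.6050 = 0.149 nats.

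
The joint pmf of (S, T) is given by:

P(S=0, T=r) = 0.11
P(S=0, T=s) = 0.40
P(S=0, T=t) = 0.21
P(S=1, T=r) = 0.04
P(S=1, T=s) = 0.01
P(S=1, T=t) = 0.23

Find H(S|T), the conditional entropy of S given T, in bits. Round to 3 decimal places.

0.633 bits

Marginals: p(S) = (0.7200, 0.2800), p(T) = (0.1500, 0.4100, 0.4400).
H(S|T) = Σ p(T) · H(S|T=·).
  T=r: p=0.1500, H(S|T=r) = 0.8366
  T=s: p=0.4100, H(S|T=s) = 0.1654
  T=t: p=0.4400, H(S|T=t) = 0.9985
Weighted sum = 0.633 bits.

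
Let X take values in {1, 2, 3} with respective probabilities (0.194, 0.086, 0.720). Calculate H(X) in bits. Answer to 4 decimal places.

1.1046 bits

H(X) = −Σ p·log₂ p.
  −(0.194)·log₂(0.194) = 0.45898
  −(0.086)·log₂(0.086) = 0.30440
  −(0.720)·log₂(0.720) = 0.34123
Sum: 0.45898 + 0.30440 + 0.34123 = 1.1046 bits.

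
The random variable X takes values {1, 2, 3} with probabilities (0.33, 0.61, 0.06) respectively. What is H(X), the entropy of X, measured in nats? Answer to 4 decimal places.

H(X) = −Σ p·ln p.
  −(0.33)·ln(0.33) = 0.36586
  −(0.61)·ln(0.61) = 0.30152
  −(0.06)·ln(0.06) = 0.16880
Sum: 0.36586 + 0.30152 + 0.16880 = 0.8362 nats.

0.8362 nats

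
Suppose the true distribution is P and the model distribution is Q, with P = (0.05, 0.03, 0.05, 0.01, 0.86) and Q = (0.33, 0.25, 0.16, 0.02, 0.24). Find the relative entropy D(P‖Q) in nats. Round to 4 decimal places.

D(P‖Q) = Σ p·ln(p/q).
  0.05·ln(0.05/0.33) = -0.09435
  0.03·ln(0.03/0.25) = -0.06361
  0.05·ln(0.05/0.16) = -0.05816
  0.01·ln(0.01/0.02) = -0.00693
  0.86·ln(0.86/0.24) = 1.09761
D(P‖Q) = 0.8746 nats.

0.8746 nats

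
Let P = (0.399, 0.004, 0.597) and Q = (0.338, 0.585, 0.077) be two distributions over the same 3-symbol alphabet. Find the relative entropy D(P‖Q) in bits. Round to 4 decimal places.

D(P‖Q) = Σ p·log₂(p/q).
  0.399·log₂(0.399/0.338) = 0.09551
  0.004·log₂(0.004/0.585) = -0.02877
  0.597·log₂(0.597/0.077) = 1.76402
D(P‖Q) = 1.8308 bits.

1.8308 bits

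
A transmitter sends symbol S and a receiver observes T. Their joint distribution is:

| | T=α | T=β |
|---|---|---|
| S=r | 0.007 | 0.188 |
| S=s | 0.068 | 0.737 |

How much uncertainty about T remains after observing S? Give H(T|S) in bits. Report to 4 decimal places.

0.3798 bits

Chain rule: H(T|S) = H(S,T) − H(S).
Marginals: p(S) = (0.1950, 0.8050), p(T) = (0.0750, 0.9250).
H(S,T) = 1.0916 bits; H(S) = 0.7118 bits.
H(T|S) = 1.0916 − 0.7118 = 0.3798 bits.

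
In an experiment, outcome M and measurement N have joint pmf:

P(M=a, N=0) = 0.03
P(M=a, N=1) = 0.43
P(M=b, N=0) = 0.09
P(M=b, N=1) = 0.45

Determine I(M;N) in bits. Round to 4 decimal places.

Marginals: p(M) = (0.4600, 0.5400), p(N) = (0.1200, 0.8800).
I(M;N) = Σ p(x,y)·log₂[p(x,y)/(p(x)p(y))].
  (a,0): 0.03·log₂(0.5435) = -0.02639
  (a,1): 0.43·log₂(1.0623) = 0.03746
  (b,0): 0.09·log₂(1.3889) = 0.04265
  (b,1): 0.45·log₂(0.9470) = -0.03537
Sum = 0.0184 bits.

0.0184 bits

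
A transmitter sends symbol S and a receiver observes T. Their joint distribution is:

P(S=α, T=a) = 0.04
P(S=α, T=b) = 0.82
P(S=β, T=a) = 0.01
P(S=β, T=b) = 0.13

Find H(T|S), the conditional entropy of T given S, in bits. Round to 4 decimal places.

0.2854 bits

Chain rule: H(T|S) = H(S,T) − H(S).
Marginals: p(S) = (0.8600, 0.1400), p(T) = (0.0500, 0.9500).
H(S,T) = 0.8696 bits; H(S) = 0.5842 bits.
H(T|S) = 0.8696 − 0.5842 = 0.2854 bits.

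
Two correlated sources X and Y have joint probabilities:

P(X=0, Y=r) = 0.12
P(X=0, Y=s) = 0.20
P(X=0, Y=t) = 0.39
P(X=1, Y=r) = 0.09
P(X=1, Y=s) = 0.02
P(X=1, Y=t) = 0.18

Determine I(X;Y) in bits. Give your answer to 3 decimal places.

Marginals: p(X) = (0.7100, 0.2900), p(Y) = (0.2100, 0.2200, 0.5700).
I(X;Y) = H(X) + H(Y) − H(X,Y).
H(X) = 0.8687, H(Y) = 1.4156, H(X,Y) = 2.2321.
I(X;Y) = 0.8687 + 1.4156 − 2.2321 = 0.052 bits.

0.052 bits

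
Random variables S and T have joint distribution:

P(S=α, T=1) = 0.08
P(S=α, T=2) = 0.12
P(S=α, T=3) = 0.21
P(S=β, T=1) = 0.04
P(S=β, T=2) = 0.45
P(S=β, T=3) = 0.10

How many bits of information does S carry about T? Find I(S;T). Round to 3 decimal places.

Marginals: p(S) = (0.4100, 0.5900), p(T) = (0.1200, 0.5700, 0.3100).
I(S;T) = H(S) + H(T) − H(S,T).
H(S) = 0.9765, H(T) = 1.3531, H(S,T) = 2.1677.
I(S;T) = 0.9765 + 1.3531 − 2.1677 = 0.162 bits.

0.162 bits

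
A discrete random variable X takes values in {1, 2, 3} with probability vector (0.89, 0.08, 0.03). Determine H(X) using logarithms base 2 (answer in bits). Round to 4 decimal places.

H(X) = −Σ p·log₂ p.
  −(0.89)·log₂(0.89) = 0.14963
  −(0.08)·log₂(0.08) = 0.29151
  −(0.03)·log₂(0.03) = 0.15177
Sum: 0.14963 + 0.29151 + 0.15177 = 0.5929 bits.

0.5929 bits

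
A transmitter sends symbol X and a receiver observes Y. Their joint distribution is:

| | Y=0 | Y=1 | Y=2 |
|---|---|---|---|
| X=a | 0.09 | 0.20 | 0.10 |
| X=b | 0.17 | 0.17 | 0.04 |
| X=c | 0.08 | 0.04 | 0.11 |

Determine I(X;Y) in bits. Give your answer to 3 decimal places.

0.113 bits

Marginals: p(X) = (0.3900, 0.3800, 0.2300), p(Y) = (0.3400, 0.4100, 0.2500).
I(X;Y) = H(X) + H(Y) − H(X,Y).
H(X) = 1.5479, H(Y) = 1.5566, H(X,Y) = 2.9917.
I(X;Y) = 1.5479 + 1.5566 − 2.9917 = 0.113 bits.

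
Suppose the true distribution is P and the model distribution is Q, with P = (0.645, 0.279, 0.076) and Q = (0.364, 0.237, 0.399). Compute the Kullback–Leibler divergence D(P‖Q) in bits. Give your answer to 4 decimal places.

0.4162 bits

D(P‖Q) = Σ p·log₂(p/q).
  0.645·log₂(0.645/0.364) = 0.53236
  0.279·log₂(0.279/0.237) = 0.06567
  0.076·log₂(0.076/0.399) = -0.18182
D(P‖Q) = 0.4162 bits.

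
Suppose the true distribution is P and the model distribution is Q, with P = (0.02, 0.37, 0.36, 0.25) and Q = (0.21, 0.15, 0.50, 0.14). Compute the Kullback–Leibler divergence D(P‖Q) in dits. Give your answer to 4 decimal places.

D(P‖Q) = Σ p·log₁₀(p/q).
  0.02·log₁₀(0.02/0.21) = -0.02042
  0.37·log₁₀(0.37/0.15) = 0.14508
  0.36·log₁₀(0.36/0.50) = -0.05136
  0.25·log₁₀(0.25/0.14) = 0.06295
D(P‖Q) = 0.1362 dits.

0.1362 dits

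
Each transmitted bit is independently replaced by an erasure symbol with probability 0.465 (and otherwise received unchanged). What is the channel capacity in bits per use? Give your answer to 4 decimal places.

0.5350 bits

Binary erasure channel: capacity C = 1 − ε.
C = 1 − 0.465 = 0.5350 bits per channel use.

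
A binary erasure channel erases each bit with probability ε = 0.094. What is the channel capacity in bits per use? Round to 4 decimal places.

0.9060 bits

Binary erasure channel: capacity C = 1 − ε.
C = 1 − 0.094 = 0.9060 bits per channel use.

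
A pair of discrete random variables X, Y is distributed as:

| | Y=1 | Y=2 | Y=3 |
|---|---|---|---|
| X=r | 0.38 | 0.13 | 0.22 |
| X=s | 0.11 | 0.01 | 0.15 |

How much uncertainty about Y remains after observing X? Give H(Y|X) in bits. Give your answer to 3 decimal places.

Marginals: p(X) = (0.7300, 0.2700), p(Y) = (0.4900, 0.1400, 0.3700).
H(Y|X) = Σ p(X) · H(Y|X=·).
  X=r: p=0.7300, H(Y|X=r) = 1.4551
  X=s: p=0.2700, H(Y|X=s) = 1.1750
Weighted sum = 1.379 bits.

1.379 bits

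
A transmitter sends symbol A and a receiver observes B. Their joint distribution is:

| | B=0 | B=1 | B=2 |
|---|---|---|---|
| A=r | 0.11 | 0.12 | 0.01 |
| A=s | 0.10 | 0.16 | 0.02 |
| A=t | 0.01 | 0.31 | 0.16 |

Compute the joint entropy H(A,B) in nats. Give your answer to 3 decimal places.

1.847 nats

H(A,B) = −Σ p(x,y)·ln p(x,y) over all 9 cells.
  cell (r,0): −0.11·ln0.11 = 0.2428
  cell (r,1): −0.12·ln0.12 = 0.2544
  cell (r,2): −0.01·ln0.01 = 0.0461
  cell (s,0): −0.10·ln0.10 = 0.2303
  cell (s,1): −0.16·ln0.16 = 0.2932
  cell (s,2): −0.02·ln0.02 = 0.0782
  cell (t,0): −0.01·ln0.01 = 0.0461
  cell (t,1): −0.31·ln0.31 = 0.3631
  cell (t,2): −0.16·ln0.16 = 0.2932
Sum = 1.847 nats.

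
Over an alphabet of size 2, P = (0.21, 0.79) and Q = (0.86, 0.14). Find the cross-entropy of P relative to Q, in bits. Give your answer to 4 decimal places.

2.2865 bits

H(P,Q) = −Σ p·log₂ q.
  −0.21·log₂(0.86) = 0.04569
  −0.79·log₂(0.14) = 2.24084
H(P,Q) = 2.2865 bits.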